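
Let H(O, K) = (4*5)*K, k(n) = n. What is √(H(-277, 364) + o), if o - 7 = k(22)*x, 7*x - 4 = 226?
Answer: √392483/7 ≈ 89.498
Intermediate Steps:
x = 230/7 (x = 4/7 + (⅐)*226 = 4/7 + 226/7 = 230/7 ≈ 32.857)
o = 5109/7 (o = 7 + 22*(230/7) = 7 + 5060/7 = 5109/7 ≈ 729.86)
H(O, K) = 20*K
√(H(-277, 364) + o) = √(20*364 + 5109/7) = √(7280 + 5109/7) = √(56069/7) = √392483/7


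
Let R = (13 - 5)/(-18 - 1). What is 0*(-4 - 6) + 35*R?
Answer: -280/19 ≈ -14.737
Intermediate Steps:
R = -8/19 (R = 8/(-19) = 8*(-1/19) = -8/19 ≈ -0.42105)
0*(-4 - 6) + 35*R = 0*(-4 - 6) + 35*(-8/19) = 0*(-10) - 280/19 = 0 - 280/19 = -280/19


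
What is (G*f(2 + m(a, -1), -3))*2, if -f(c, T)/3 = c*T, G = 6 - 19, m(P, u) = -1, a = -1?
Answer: -234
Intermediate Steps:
G = -13
f(c, T) = -3*T*c (f(c, T) = -3*c*T = -3*T*c)
(G*f(2 + m(a, -1), -3))*2 = -(-39)*(-3)*(2 - 1)*2 = -(-39)*(-3)*2 = -13*9*2 = -117*2 = -234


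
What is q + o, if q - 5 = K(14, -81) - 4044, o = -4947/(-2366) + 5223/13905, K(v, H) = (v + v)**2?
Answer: -35668615999/10966410 ≈ -3252.5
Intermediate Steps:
K(v, H) = 4*v**2 (K(v, H) = (2*v)**2 = 4*v**2)
o = 27048551/10966410 (o = -4947*(-1/2366) + 5223*(1/13905) = 4947/2366 + 1741/4635 = 27048551/10966410 ≈ 2.4665)
q = -3255 (q = 5 + (4*14**2 - 4044) = 5 + (4*196 - 4044) = 5 + (784 - 4044) = 5 - 3260 = -3255)
q + o = -3255 + 27048551/10966410 = -35668615999/10966410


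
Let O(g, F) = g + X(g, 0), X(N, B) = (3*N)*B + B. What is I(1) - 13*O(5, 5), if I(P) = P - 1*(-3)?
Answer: -61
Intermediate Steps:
X(N, B) = B + 3*B*N (X(N, B) = 3*B*N + B = B + 3*B*N)
O(g, F) = g (O(g, F) = g + 0*(1 + 3*g) = g + 0 = g)
I(P) = 3 + P (I(P) = P + 3 = 3 + P)
I(1) - 13*O(5, 5) = (3 + 1) - 13*5 = 4 - 65 = -61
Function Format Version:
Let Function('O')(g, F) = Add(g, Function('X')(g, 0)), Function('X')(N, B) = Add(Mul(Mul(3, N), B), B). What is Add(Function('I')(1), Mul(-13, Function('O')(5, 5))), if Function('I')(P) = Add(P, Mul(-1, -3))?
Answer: -61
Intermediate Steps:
Function('X')(N, B) = Add(B, Mul(3, B, N)) (Function('X')(N, B) = Add(Mul(3, B, N), B) = Add(B, Mul(3, B, N)))
Function('O')(g, F) = g (Function('O')(g, F) = Add(g, Mul(0, Add(1, Mul(3, g)))) = Add(g, 0) = g)
Function('I')(P) = Add(3, P) (Function('I')(P) = Add(P, 3) = Add(3, P))
Add(Function('I')(1), Mul(-13, Function('O')(5, 5))) = Add(Add(3, 1), Mul(-13, 5)) = Add(4, -65) = -61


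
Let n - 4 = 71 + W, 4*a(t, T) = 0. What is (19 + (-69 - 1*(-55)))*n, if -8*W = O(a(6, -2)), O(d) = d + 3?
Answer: 2985/8 ≈ 373.13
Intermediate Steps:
a(t, T) = 0 (a(t, T) = (¼)*0 = 0)
O(d) = 3 + d
W = -3/8 (W = -(3 + 0)/8 = -⅛*3 = -3/8 ≈ -0.37500)
n = 597/8 (n = 4 + (71 - 3/8) = 4 + 565/8 = 597/8 ≈ 74.625)
(19 + (-69 - 1*(-55)))*n = (19 + (-69 - 1*(-55)))*(597/8) = (19 + (-69 + 55))*(597/8) = (19 - 14)*(597/8) = 5*(597/8) = 2985/8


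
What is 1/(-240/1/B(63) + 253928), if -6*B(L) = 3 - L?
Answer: 1/251528 ≈ 3.9757e-6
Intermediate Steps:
B(L) = -1/2 + L/6 (B(L) = -(3 - L)/6 = -1/2 + L/6)
1/(-240/1/B(63) + 253928) = 1/(-240/1/(-1/2 + (1/6)*63) + 253928) = 1/(-240/1/(-1/2 + 21/2) + 253928) = 1/(-240/1/10 + 253928) = 1/(-240/(1/10) + 253928) = 1/(10*(-240) + 253928) = 1/(-2400 + 253928) = 1/251528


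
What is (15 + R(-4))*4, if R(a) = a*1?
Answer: 44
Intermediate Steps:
R(a) = a
(15 + R(-4))*4 = (15 - 4)*4 = 11*4 = 44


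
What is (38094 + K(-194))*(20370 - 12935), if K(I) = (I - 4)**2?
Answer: 574710630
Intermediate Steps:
K(I) = (-4 + I)**2
(38094 + K(-194))*(20370 - 12935) = (38094 + (-4 - 194)**2)*(20370 - 12935) = (38094 + (-198)**2)*7435 = (38094 + 39204)*7435 = 77298*7435 = 574710630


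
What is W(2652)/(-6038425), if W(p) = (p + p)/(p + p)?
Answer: -1/6038425 ≈ -1.6561e-7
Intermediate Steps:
W(p) = 1 (W(p) = (2*p)/((2*p)) = (2*p)*(1/(2*p)) = 1)
W(2652)/(-6038425) = 1/(-6038425) = 1*(-1/6038425) = -1/6038425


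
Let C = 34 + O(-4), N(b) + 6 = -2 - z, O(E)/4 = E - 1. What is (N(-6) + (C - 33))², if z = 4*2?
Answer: 1225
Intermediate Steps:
O(E) = -4 + 4*E (O(E) = 4*(E - 1) = 4*(-1 + E) = -4 + 4*E)
z = 8
N(b) = -16 (N(b) = -6 + (-2 - 1*8) = -6 + (-2 - 8) = -6 - 10 = -16)
C = 14 (C = 34 + (-4 + 4*(-4)) = 34 + (-4 - 16) = 34 - 20 = 14)
(N(-6) + (C - 33))² = (-16 + (14 - 33))² = (-16 - 19)² = (-35)² = 1225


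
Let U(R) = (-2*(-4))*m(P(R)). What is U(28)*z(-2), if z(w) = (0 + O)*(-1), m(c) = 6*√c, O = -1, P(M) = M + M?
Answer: 96*√14 ≈ 359.20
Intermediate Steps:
P(M) = 2*M
z(w) = 1 (z(w) = (0 - 1)*(-1) = -1*(-1) = 1)
U(R) = 48*√2*√R (U(R) = (-2*(-4))*(6*√(2*R)) = 8*(6*(√2*√R)) = 8*(6*√2*√R) = 48*√2*√R)
U(28)*z(-2) = (48*√2*√28)*1 = (48*√2*(2*√7))*1 = (96*√14)*1 = 96*√14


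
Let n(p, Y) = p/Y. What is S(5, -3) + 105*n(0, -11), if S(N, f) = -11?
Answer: -11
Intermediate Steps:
S(5, -3) + 105*n(0, -11) = -11 + 105*(0/(-11)) = -11 + 105*(0*(-1/11)) = -11 + 105*0 = -11 + 0 = -11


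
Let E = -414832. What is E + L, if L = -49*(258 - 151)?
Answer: -420075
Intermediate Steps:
L = -5243 (L = -49*107 = -5243)
E + L = -414832 - 5243 = -420075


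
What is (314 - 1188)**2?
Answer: 763876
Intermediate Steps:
(314 - 1188)**2 = (-874)**2 = 763876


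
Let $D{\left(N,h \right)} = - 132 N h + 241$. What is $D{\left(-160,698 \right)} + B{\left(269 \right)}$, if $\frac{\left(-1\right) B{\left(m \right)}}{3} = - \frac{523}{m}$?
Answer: $\frac{3965599838}{269} \approx 1.4742 \cdot 10^{7}$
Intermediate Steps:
$B{\left(m \right)} = \frac{1569}{m}$ ($B{\left(m \right)} = - 3 \left(- \frac{523}{m}\right) = \frac{1569}{m}$)
$D{\left(N,h \right)} = 241 - 132 N h$ ($D{\left(N,h \right)} = - 132 N h + 241 = 241 - 132 N h$)
$D{\left(-160,698 \right)} + B{\left(269 \right)} = \left(241 - \left(-21120\right) 698\right) + \frac{1569}{269} = \left(241 + 14741760\right) + 1569 \cdot \frac{1}{269} = 14742001 + \frac{1569}{269} = \frac{3965599838}{269}$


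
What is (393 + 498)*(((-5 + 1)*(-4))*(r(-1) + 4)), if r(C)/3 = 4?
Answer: 228096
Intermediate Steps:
r(C) = 12 (r(C) = 3*4 = 12)
(393 + 498)*(((-5 + 1)*(-4))*(r(-1) + 4)) = (393 + 498)*(((-5 + 1)*(-4))*(12 + 4)) = 891*(-4*(-4)*16) = 891*(16*16) = 891*256 = 228096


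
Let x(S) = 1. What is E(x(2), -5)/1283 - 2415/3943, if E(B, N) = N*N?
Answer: -2999870/5058869 ≈ -0.59299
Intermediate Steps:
E(B, N) = N²
E(x(2), -5)/1283 - 2415/3943 = (-5)²/1283 - 2415/3943 = 25*(1/1283) - 2415*1/3943 = 25/1283 - 2415/3943 = -2999870/5058869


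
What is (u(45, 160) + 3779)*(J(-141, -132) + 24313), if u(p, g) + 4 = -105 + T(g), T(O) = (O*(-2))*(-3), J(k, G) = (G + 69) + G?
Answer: 111666340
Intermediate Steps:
J(k, G) = 69 + 2*G (J(k, G) = (69 + G) + G = 69 + 2*G)
T(O) = 6*O (T(O) = -2*O*(-3) = 6*O)
u(p, g) = -109 + 6*g (u(p, g) = -4 + (-105 + 6*g) = -109 + 6*g)
(u(45, 160) + 3779)*(J(-141, -132) + 24313) = ((-109 + 6*160) + 3779)*((69 + 2*(-132)) + 24313) = ((-109 + 960) + 3779)*((69 - 264) + 24313) = (851 + 3779)*(-195 + 24313) = 4630*24118 = 111666340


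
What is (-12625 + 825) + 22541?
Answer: 10741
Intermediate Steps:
(-12625 + 825) + 22541 = -11800 + 22541 = 10741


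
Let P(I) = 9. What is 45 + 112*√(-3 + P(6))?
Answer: 45 + 112*√6 ≈ 319.34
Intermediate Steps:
45 + 112*√(-3 + P(6)) = 45 + 112*√(-3 + 9) = 45 + 112*√6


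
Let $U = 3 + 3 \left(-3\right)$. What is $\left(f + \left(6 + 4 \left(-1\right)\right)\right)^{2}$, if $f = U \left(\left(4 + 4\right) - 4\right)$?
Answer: $484$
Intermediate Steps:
$U = -6$ ($U = 3 - 9 = -6$)
$f = -24$ ($f = - 6 \left(\left(4 + 4\right) - 4\right) = - 6 \left(8 - 4\right) = \left(-6\right) 4 = -24$)
$\left(f + \left(6 + 4 \left(-1\right)\right)\right)^{2} = \left(-24 + \left(6 + 4 \left(-1\right)\right)\right)^{2} = \left(-24 + \left(6 - 4\right)\right)^{2} = \left(-24 + 2\right)^{2} = \left(-22\right)^{2} = 484$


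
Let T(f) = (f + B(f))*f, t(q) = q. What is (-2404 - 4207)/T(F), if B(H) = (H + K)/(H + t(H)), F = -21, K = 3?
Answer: -6611/432 ≈ -15.303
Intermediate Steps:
B(H) = (3 + H)/(2*H) (B(H) = (H + 3)/(H + H) = (3 + H)/((2*H)) = (3 + H)*(1/(2*H)) = (3 + H)/(2*H))
T(f) = f*(f + (3 + f)/(2*f)) (T(f) = (f + (3 + f)/(2*f))*f = f*(f + (3 + f)/(2*f)))
(-2404 - 4207)/T(F) = (-2404 - 4207)/(3/2 + (-21)**2 + (1/2)*(-21)) = -6611/(3/2 + 441 - 21/2) = -6611/432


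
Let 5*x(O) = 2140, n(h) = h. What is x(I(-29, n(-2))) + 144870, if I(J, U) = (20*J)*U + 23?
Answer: 145298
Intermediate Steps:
I(J, U) = 23 + 20*J*U (I(J, U) = 20*J*U + 23 = 23 + 20*J*U)
x(O) = 428 (x(O) = (⅕)*2140 = 428)
x(I(-29, n(-2))) + 144870 = 428 + 144870 = 145298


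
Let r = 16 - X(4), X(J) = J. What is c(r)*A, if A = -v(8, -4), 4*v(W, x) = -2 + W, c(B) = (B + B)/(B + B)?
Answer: -3/2 ≈ -1.5000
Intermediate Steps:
r = 12 (r = 16 - 1*4 = 16 - 4 = 12)
c(B) = 1 (c(B) = (2*B)/((2*B)) = (2*B)*(1/(2*B)) = 1)
v(W, x) = -½ + W/4 (v(W, x) = (-2 + W)/4 = -½ + W/4)
A = -3/2 (A = -(-½ + (¼)*8) = -(-½ + 2) = -1*3/2 = -3/2 ≈ -1.5000)
c(r)*A = 1*(-3/2) = -3/2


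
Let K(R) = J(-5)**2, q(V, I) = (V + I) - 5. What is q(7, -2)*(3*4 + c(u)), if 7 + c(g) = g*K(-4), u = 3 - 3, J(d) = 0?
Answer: 0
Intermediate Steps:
q(V, I) = -5 + I + V (q(V, I) = (I + V) - 5 = -5 + I + V)
K(R) = 0 (K(R) = 0**2 = 0)
u = 0
c(g) = -7 (c(g) = -7 + g*0 = -7 + 0 = -7)
q(7, -2)*(3*4 + c(u)) = (-5 - 2 + 7)*(3*4 - 7) = 0*(12 - 7) = 0*5 = 0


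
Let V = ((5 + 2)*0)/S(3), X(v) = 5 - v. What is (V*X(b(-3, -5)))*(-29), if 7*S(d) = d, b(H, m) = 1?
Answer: 0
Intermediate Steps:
S(d) = d/7
V = 0 (V = ((5 + 2)*0)/(((1/7)*3)) = (7*0)/(3/7) = 0*(7/3) = 0)
(V*X(b(-3, -5)))*(-29) = (0*(5 - 1*1))*(-29) = (0*(5 - 1))*(-29) = (0*4)*(-29) = 0*(-29) = 0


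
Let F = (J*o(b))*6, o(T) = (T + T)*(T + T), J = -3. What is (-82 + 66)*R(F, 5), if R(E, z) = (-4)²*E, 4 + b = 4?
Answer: 0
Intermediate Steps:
b = 0 (b = -4 + 4 = 0)
o(T) = 4*T² (o(T) = (2*T)*(2*T) = 4*T²)
F = 0 (F = -12*0²*6 = -12*0*6 = -3*0*6 = 0*6 = 0)
R(E, z) = 16*E
(-82 + 66)*R(F, 5) = (-82 + 66)*(16*0) = -16*0 = 0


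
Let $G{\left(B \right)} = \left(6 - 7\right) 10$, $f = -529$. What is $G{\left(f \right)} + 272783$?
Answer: $272773$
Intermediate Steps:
$G{\left(B \right)} = -10$ ($G{\left(B \right)} = \left(-1\right) 10 = -10$)
$G{\left(f \right)} + 272783 = -10 + 272783 = 272773$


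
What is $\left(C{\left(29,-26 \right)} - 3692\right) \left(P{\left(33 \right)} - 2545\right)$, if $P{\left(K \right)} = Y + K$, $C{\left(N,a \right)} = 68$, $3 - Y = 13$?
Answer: $9139728$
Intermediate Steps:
$Y = -10$ ($Y = 3 - 13 = -10$)
$P{\left(K \right)} = -10 + K$
$\left(C{\left(29,-26 \right)} - 3692\right) \left(P{\left(33 \right)} - 2545\right) = \left(68 - 3692\right) \left(\left(-10 + 33\right) - 2545\right) = - 3624 \left(23 - 2545\right) = \left(-3624\right) \left(-2522\right) = 9139728$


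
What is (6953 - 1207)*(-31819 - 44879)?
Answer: -440706708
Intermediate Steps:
(6953 - 1207)*(-31819 - 44879) = 5746*(-76698) = -440706708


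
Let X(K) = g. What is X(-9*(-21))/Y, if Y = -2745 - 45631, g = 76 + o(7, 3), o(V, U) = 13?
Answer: -89/48376 ≈ -0.0018398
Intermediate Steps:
g = 89 (g = 76 + 13 = 89)
X(K) = 89
Y = -48376
X(-9*(-21))/Y = 89/(-48376) = 89*(-1/48376) = -89/48376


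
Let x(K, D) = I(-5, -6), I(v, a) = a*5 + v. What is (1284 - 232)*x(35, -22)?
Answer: -36820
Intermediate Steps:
I(v, a) = v + 5*a (I(v, a) = 5*a + v = v + 5*a)
x(K, D) = -35 (x(K, D) = -5 + 5*(-6) = -5 - 30 = -35)
(1284 - 232)*x(35, -22) = (1284 - 232)*(-35) = 1052*(-35) = -36820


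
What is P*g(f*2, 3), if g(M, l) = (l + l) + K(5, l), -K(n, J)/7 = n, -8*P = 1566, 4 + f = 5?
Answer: 22707/4 ≈ 5676.8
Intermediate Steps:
f = 1 (f = -4 + 5 = 1)
P = -783/4 (P = -1/8*1566 = -783/4 ≈ -195.75)
K(n, J) = -7*n
g(M, l) = -35 + 2*l (g(M, l) = (l + l) - 7*5 = 2*l - 35 = -35 + 2*l)
P*g(f*2, 3) = -783*(-35 + 2*3)/4 = -783*(-35 + 6)/4 = -783/4*(-29) = 22707/4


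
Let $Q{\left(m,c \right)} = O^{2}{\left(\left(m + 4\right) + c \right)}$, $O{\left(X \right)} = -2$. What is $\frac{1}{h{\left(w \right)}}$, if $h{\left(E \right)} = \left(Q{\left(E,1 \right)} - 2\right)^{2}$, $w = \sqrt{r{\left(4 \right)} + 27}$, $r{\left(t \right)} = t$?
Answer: $\frac{1}{4} \approx 0.25$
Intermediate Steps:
$Q{\left(m,c \right)} = 4$ ($Q{\left(m,c \right)} = \left(-2\right)^{2} = 4$)
$w = \sqrt{31}$ ($w = \sqrt{4 + 27} = \sqrt{31} \approx 5.5678$)
$h{\left(E \right)} = 4$ ($h{\left(E \right)} = \left(4 - 2\right)^{2} = 2^{2} = 4$)
$\frac{1}{h{\left(w \right)}} = \frac{1}{4}$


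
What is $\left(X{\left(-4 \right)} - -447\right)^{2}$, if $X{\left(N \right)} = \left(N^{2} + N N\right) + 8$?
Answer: $237169$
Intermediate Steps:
$X{\left(N \right)} = 8 + 2 N^{2}$ ($X{\left(N \right)} = \left(N^{2} + N^{2}\right) + 8 = 2 N^{2} + 8 = 8 + 2 N^{2}$)
$\left(X{\left(-4 \right)} - -447\right)^{2} = \left(\left(8 + 2 \left(-4\right)^{2}\right) - -447\right)^{2} = \left(\left(8 + 2 \cdot 16\right) + 447\right)^{2} = \left(\left(8 + 32\right) + 447\right)^{2} = \left(40 + 447\right)^{2} = 487^{2} = 237169$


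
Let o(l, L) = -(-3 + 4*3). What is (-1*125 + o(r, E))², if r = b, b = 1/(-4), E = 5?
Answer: 17956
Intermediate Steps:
b = -¼ ≈ -0.25000
r = -¼ ≈ -0.25000
o(l, L) = -9 (o(l, L) = -(-3 + 12) = -1*9 = -9)
(-1*125 + o(r, E))² = (-1*125 - 9)² = (-125 - 9)² = (-134)² = 17956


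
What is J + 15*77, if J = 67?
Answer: 1222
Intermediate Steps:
J + 15*77 = 67 + 15*77 = 67 + 1155 = 1222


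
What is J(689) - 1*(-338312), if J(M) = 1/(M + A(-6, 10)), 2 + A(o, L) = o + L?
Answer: 233773593/691 ≈ 3.3831e+5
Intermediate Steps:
A(o, L) = -2 + L + o (A(o, L) = -2 + (o + L) = -2 + (L + o) = -2 + L + o)
J(M) = 1/(2 + M) (J(M) = 1/(M + (-2 + 10 - 6)) = 1/(M + 2) = 1/(2 + M))
J(689) - 1*(-338312) = 1/(2 + 689) - 1*(-338312) = 1/691 + 338312 = 233773593/691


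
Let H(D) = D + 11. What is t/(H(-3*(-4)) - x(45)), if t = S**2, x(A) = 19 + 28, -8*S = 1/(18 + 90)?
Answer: -1/17915904 ≈ -5.5816e-8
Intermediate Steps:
H(D) = 11 + D
S = -1/864 (S = -1/(8*(18 + 90)) = -1/8/108 = -1/8*1/108 = -1/864 ≈ -0.0011574)
x(A) = 47
t = 1/746496 (t = (-1/864)**2 = 1/746496 ≈ 1.3396e-6)
t/(H(-3*(-4)) - x(45)) = 1/(746496*((11 - 3*(-4)) - 1*47)) = 1/(746496*((11 + 12) - 47)) = 1/(746496*(23 - 47)) = (1/746496)/(-24) = (1/746496)*(-1/24) = -1/17915904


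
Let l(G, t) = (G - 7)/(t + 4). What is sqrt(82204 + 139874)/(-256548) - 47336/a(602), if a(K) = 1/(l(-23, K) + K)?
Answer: -2877886792/101 - sqrt(222078)/256548 ≈ -2.8494e+7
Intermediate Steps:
l(G, t) = (-7 + G)/(4 + t)
a(K) = 1/(K - 30/(4 + K)) (a(K) = 1/((-7 - 23)/(4 + K) + K) = 1/(-30/(4 + K) + K) = 1/(K - 30/(4 + K)))
sqrt(82204 + 139874)/(-256548) - 47336/a(602) = sqrt(82204 + 139874)/(-256548) - 47336*(-30 + 602*(4 + 602))/(4 + 602) = sqrt(222078)*(-1/256548) - 47336/(606/(-30 + 602*606)) = -sqrt(222078)/256548 - 47336/(606/(-30 + 364812)) = -sqrt(222078)/256548 - 47336/(606/364782) = -sqrt(222078)/256548 - 47336/((1/364782)*606) = -sqrt(222078)/256548 - 47336/101/60797 = -sqrt(222078)/256548 - 47336*60797/101 = -sqrt(222078)/256548 - 2877886792/101 = -2877886792/101 - sqrt(222078)/256548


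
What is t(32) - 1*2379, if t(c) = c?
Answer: -2347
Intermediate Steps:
t(32) - 1*2379 = 32 - 1*2379 = 32 - 2379 = -2347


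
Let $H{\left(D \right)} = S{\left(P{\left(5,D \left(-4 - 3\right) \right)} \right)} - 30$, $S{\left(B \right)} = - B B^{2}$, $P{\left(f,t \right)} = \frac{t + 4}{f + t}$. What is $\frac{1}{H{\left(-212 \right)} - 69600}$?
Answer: $- \frac{3301293169}{229872338003742} \approx -1.4361 \cdot 10^{-5}$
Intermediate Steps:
$P{\left(f,t \right)} = \frac{4 + t}{f + t}$
$S{\left(B \right)} = - B^{3}$
$H{\left(D \right)} = -30 - \frac{\left(4 - 7 D\right)^{3}}{\left(5 - 7 D\right)^{3}}$ ($H{\left(D \right)} = - \left(\frac{4 + D \left(-4 - 3\right)}{5 + D \left(-4 - 3\right)}\right)^{3} - 30 = - \left(\frac{4 + D \left(-7\right)}{5 + D \left(-7\right)}\right)^{3} - 30 = - \left(\frac{4 - 7 D}{5 - 7 D}\right)^{3} - 30 = - \frac{\left(4 - 7 D\right)^{3}}{\left(5 - 7 D\right)^{3}} - 30 = -30 - \frac{\left(4 - 7 D\right)^{3}}{\left(5 - 7 D\right)^{3}}$)
$\frac{1}{H{\left(-212 \right)} - 69600} = \frac{1}{\left(-30 - \frac{\left(-4 + 7 \left(-212\right)\right)^{3}}{\left(-5 + 7 \left(-212\right)\right)^{3}}\right) - 69600} = \frac{1}{\left(-30 - \frac{\left(-4 - 1484\right)^{3}}{\left(-5 - 1484\right)^{3}}\right) - 69600} = \frac{1}{\left(-30 - \frac{\left(-1488\right)^{3}}{-3301293169}\right) - 69600} = \frac{1}{\left(-30 - \left(- \frac{1}{3301293169}\right) \left(-3294646272\right)\right) - 69600} = \frac{1}{\left(-30 - \frac{3294646272}{3301293169}\right) - 69600} = \frac{1}{- \frac{102333441342}{3301293169} - 69600} = \frac{1}{- \frac{229872338003742}{3301293169}} = - \frac{3301293169}{229872338003742}$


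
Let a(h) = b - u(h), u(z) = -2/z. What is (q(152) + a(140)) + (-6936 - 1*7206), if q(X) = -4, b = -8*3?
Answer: -991899/70 ≈ -14170.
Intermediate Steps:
b = -24
a(h) = -24 + 2/h (a(h) = -24 - (-2)/h = -24 + 2/h)
(q(152) + a(140)) + (-6936 - 1*7206) = (-4 + (-24 + 2/140)) + (-6936 - 1*7206) = (-4 + (-24 + 2*(1/140))) + (-6936 - 7206) = (-4 + (-24 + 1/70)) - 14142 = (-4 - 1679/70) - 14142 = -1959/70 - 14142 = -991899/70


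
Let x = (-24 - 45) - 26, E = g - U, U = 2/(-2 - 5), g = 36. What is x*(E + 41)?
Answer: -51395/7 ≈ -7342.1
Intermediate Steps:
U = -2/7 (U = 2/(-7) = 2*(-⅐) = -2/7 ≈ -0.28571)
E = 254/7 (E = 36 - 1*(-2/7) = 36 + 2/7 = 254/7 ≈ 36.286)
x = -95 (x = -69 - 26 = -95)
x*(E + 41) = -95*(254/7 + 41) = -95*541/7 = -51395/7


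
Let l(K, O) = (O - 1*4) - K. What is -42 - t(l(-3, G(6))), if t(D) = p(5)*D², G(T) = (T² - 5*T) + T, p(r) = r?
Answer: -647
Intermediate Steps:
G(T) = T² - 4*T
l(K, O) = -4 + O - K (l(K, O) = (O - 4) - K = (-4 + O) - K = -4 + O - K)
t(D) = 5*D²
-42 - t(l(-3, G(6))) = -42 - 5*(-4 + 6*(-4 + 6) - 1*(-3))² = -42 - 5*(-4 + 6*2 + 3)² = -42 - 5*(-4 + 12 + 3)² = -42 - 5*11² = -42 - 5*121 = -42 - 1*605 = -42 - 605 = -647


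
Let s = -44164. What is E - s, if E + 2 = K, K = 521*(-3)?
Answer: 42599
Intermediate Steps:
K = -1563
E = -1565 (E = -2 - 1563 = -1565)
E - s = -1565 - 1*(-44164) = -1565 + 44164 = 42599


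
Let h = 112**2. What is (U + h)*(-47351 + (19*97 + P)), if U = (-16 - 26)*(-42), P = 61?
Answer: -650255676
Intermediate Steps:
h = 12544
U = 1764 (U = -42*(-42) = 1764)
(U + h)*(-47351 + (19*97 + P)) = (1764 + 12544)*(-47351 + (19*97 + 61)) = 14308*(-47351 + (1843 + 61)) = 14308*(-47351 + 1904) = 14308*(-45447) = -650255676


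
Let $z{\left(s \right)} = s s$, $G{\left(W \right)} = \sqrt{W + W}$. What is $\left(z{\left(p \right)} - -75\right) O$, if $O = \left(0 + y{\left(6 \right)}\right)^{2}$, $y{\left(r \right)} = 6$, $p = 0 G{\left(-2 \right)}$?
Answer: $2700$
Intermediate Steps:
$G{\left(W \right)} = \sqrt{2} \sqrt{W}$ ($G{\left(W \right)} = \sqrt{2 W} = \sqrt{2} \sqrt{W}$)
$p = 0$ ($p = 0 \sqrt{2} \sqrt{-2} = 0 \sqrt{2} i \sqrt{2} = 0 \cdot 2 i = 0$)
$z{\left(s \right)} = s^{2}$
$O = 36$ ($O = \left(0 + 6\right)^{2} = 6^{2} = 36$)
$\left(z{\left(p \right)} - -75\right) O = \left(0^{2} - -75\right) 36 = \left(0 + 75\right) 36 = 75 \cdot 36 = 2700$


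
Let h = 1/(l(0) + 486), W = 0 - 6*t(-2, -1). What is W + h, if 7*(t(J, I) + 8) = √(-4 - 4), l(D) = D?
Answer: 23329/486 - 12*I*√2/7 ≈ 48.002 - 2.4244*I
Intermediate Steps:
t(J, I) = -8 + 2*I*√2/7 (t(J, I) = -8 + √(-4 - 4)/7 = -8 + √(-8)/7 = -8 + (2*I*√2)/7 = -8 + 2*I*√2/7)
W = 48 - 12*I*√2/7 (W = 0 - 6*(-8 + 2*I*√2/7) = 0 + (48 - 12*I*√2/7) = 48 - 12*I*√2/7 ≈ 48.0 - 2.4244*I)
h = 1/486 (h = 1/(0 + 486) = 1/486 ≈ 0.0020576)
W + h = (48 - 12*I*√2/7) + 1/486 = 23329/486 - 12*I*√2/7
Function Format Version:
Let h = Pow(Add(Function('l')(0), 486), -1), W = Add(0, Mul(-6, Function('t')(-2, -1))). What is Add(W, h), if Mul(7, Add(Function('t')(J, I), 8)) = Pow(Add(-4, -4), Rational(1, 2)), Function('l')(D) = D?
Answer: Add(Rational(23329, 486), Mul(Rational(-12, 7), I, Pow(2, Rational(1, 2)))) ≈ Add(48.002, Mul(-2.4244, I))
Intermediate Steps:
Function('t')(J, I) = Add(-8, Mul(Rational(2, 7), I, Pow(2, Rational(1, 2)))) (Function('t')(J, I) = Add(-8, Mul(Rational(1, 7), Pow(Add(-4, -4), Rational(1, 2)))) = Add(-8, Mul(Rational(1, 7), Pow(-8, Rational(1, 2)))) = Add(-8, Mul(Rational(1, 7), Mul(2, I, Pow(2, Rational(1, 2))))) = Add(-8, Mul(Rational(2, 7), I, Pow(2, Rational(1, 2)))))
W = Add(48, Mul(Rational(-12, 7), I, Pow(2, Rational(1, 2)))) (W = Add(0, Mul(-6, Add(-8, Mul(Rational(2, 7), I, Pow(2, Rational(1, 2)))))) = Add(0, Add(48, Mul(Rational(-12, 7), I, Pow(2, Rational(1, 2))))) = Add(48, Mul(Rational(-12, 7), I, Pow(2, Rational(1, 2)))) ≈ Add(48.000, Mul(-2.4244, I)))
h = Rational(1, 486) (h = Pow(Add(0, 486), -1) = Pow(486, -1) = Rational(1, 486) ≈ 0.0020576)
Add(W, h) = Add(Add(48, Mul(Rational(-12, 7), I, Pow(2, Rational(1, 2)))), Rational(1, 486)) = Add(Rational(23329, 486), Mul(Rational(-12, 7), I, Pow(2, Rational(1, 2))))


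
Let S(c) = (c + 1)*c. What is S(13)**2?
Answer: 33124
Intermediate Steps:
S(c) = c*(1 + c) (S(c) = (1 + c)*c = c*(1 + c))
S(13)**2 = (13*(1 + 13))**2 = (13*14)**2 = 182**2 = 33124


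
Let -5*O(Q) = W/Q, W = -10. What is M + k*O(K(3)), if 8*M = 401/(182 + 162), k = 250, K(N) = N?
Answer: 1377203/8256 ≈ 166.81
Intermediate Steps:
M = 401/2752 (M = (401/(182 + 162))/8 = (401/344)/8 = (401*(1/344))/8 = (⅛)*(401/344) = 401/2752 ≈ 0.14571)
O(Q) = 2/Q (O(Q) = -(-2)/Q = 2/Q)
M + k*O(K(3)) = 401/2752 + 250*(2/3) = 401/2752 + 250*(2*(⅓)) = 401/2752 + 250*(⅔) = 401/2752 + 500/3 = 1377203/8256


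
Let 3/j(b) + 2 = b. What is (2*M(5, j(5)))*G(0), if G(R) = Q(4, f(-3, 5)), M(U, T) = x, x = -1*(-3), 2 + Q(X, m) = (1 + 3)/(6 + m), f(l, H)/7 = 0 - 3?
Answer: -68/5 ≈ -13.600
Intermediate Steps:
f(l, H) = -21 (f(l, H) = 7*(0 - 3) = 7*(-3) = -21)
j(b) = 3/(-2 + b)
Q(X, m) = -2 + 4/(6 + m) (Q(X, m) = -2 + (1 + 3)/(6 + m) = -2 + 4/(6 + m))
x = 3
M(U, T) = 3
G(R) = -34/15 (G(R) = 2*(-4 - 1*(-21))/(6 - 21) = 2*(-4 + 21)/(-15) = 2*(-1/15)*17 = -34/15)
(2*M(5, j(5)))*G(0) = (2*3)*(-34/15) = 6*(-34/15) = -68/5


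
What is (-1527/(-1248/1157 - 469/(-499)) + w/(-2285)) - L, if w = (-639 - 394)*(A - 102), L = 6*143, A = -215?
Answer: 140857750612/14082455 ≈ 10002.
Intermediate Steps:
L = 858
w = 327461 (w = (-639 - 394)*(-215 - 102) = -1033*(-317) = 327461)
(-1527/(-1248/1157 - 469/(-499)) + w/(-2285)) - L = (-1527/(-1248/1157 - 469/(-499)) + 327461/(-2285)) - 1*858 = (-1527/(-1248*1/1157 - 469*(-1/499)) + 327461*(-1/2285)) - 858 = (-1527/(-96/89 + 469/499) - 327461/2285) - 858 = (-1527/(-6163/44411) - 327461/2285) - 858 = (-1527*(-44411/6163) - 327461/2285) - 858 = (67815597/6163 - 327461/2285) - 858 = 152940497002/14082455 - 858 = 140857750612/14082455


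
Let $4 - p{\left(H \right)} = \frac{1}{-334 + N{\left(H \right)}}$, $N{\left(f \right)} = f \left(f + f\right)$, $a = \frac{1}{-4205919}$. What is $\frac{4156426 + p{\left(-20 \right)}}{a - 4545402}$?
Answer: $- \frac{8146429281467301}{8908798167648574} \approx -0.91442$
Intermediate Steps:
$a = - \frac{1}{4205919} \approx -2.3776 \cdot 10^{-7}$
$N{\left(f \right)} = 2 f^{2}$ ($N{\left(f \right)} = f 2 f = 2 f^{2}$)
$p{\left(H \right)} = 4 - \frac{1}{-334 + 2 H^{2}}$
$\frac{4156426 + p{\left(-20 \right)}}{a - 4545402} = \frac{4156426 + \frac{-1337 + 8 \left(-20\right)^{2}}{2 \left(-167 + \left(-20\right)^{2}\right)}}{- \frac{1}{4205919} - 4545402} = \frac{4156426 + \frac{-1337 + 8 \cdot 400}{2 \left(-167 + 400\right)}}{- \frac{19117592634439}{4205919}} = \left(4156426 + \frac{-1337 + 3200}{2 \cdot 233}\right) \left(- \frac{4205919}{19117592634439}\right) = \left(4156426 + \frac{1}{2} \cdot \frac{1}{233} \cdot 1863\right) \left(- \frac{4205919}{19117592634439}\right) = \left(4156426 + \frac{1863}{466}\right) \left(- \frac{4205919}{19117592634439}\right) = \frac{1936896379}{466} \left(- \frac{4205919}{19117592634439}\right) = - \frac{8146429281467301}{8908798167648574}$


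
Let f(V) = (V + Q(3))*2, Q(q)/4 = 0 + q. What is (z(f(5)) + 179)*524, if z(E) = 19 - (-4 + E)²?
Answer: -367848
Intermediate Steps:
Q(q) = 4*q (Q(q) = 4*(0 + q) = 4*q)
f(V) = 24 + 2*V (f(V) = (V + 4*3)*2 = (V + 12)*2 = (12 + V)*2 = 24 + 2*V)
(z(f(5)) + 179)*524 = ((19 - (-4 + (24 + 2*5))²) + 179)*524 = ((19 - (-4 + (24 + 10))²) + 179)*524 = ((19 - (-4 + 34)²) + 179)*524 = ((19 - 1*30²) + 179)*524 = ((19 - 1*900) + 179)*524 = ((19 - 900) + 179)*524 = (-881 + 179)*524 = -702*524 = -367848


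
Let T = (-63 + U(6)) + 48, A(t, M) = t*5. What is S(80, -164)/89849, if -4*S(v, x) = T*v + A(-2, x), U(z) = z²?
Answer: -835/179698 ≈ -0.0046467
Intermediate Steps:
A(t, M) = 5*t
T = 21 (T = (-63 + 6²) + 48 = (-63 + 36) + 48 = -27 + 48 = 21)
S(v, x) = 5/2 - 21*v/4 (S(v, x) = -(21*v + 5*(-2))/4 = -(21*v - 10)/4 = -(-10 + 21*v)/4 = 5/2 - 21*v/4)
S(80, -164)/89849 = (5/2 - 21/4*80)/89849 = (5/2 - 420)*(1/89849) = -835/2*1/89849 = -835/179698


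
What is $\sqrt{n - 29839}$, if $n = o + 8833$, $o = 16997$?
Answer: $i \sqrt{4009} \approx 63.317 i$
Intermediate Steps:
$n = 25830$ ($n = 16997 + 8833 = 25830$)
$\sqrt{n - 29839} = \sqrt{25830 - 29839} = \sqrt{-4009} = i \sqrt{4009}$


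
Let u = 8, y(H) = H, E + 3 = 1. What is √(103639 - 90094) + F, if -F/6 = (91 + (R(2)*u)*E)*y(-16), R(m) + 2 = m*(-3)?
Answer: 21024 + 3*√1505 ≈ 21140.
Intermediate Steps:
E = -2 (E = -3 + 1 = -2)
R(m) = -2 - 3*m (R(m) = -2 + m*(-3) = -2 - 3*m)
F = 21024 (F = -6*(91 + ((-2 - 3*2)*8)*(-2))*(-16) = -6*(91 + ((-2 - 6)*8)*(-2))*(-16) = -6*(91 - 8*8*(-2))*(-16) = -6*(91 - 64*(-2))*(-16) = -6*(91 + 128)*(-16) = -1314*(-16) = -6*(-3504) = 21024)
√(103639 - 90094) + F = √(103639 - 90094) + 21024 = √13545 + 21024 = 3*√1505 + 21024 = 21024 + 3*√1505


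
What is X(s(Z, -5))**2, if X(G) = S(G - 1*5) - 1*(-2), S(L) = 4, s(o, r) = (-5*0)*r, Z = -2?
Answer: 36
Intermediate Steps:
s(o, r) = 0 (s(o, r) = 0*r = 0)
X(G) = 6 (X(G) = 4 - 1*(-2) = 4 + 2 = 6)
X(s(Z, -5))**2 = 6**2 = 36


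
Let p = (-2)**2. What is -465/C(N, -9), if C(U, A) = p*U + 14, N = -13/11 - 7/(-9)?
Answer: -46035/1226 ≈ -37.549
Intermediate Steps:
N = -40/99 (N = -13*1/11 - 7*(-1/9) = -13/11 + 7/9 = -40/99 ≈ -0.40404)
p = 4
C(U, A) = 14 + 4*U (C(U, A) = 4*U + 14 = 14 + 4*U)
-465/C(N, -9) = -465/(14 + 4*(-40/99)) = -465/(14 - 160/99) = -465/1226/99 = -465*99/1226 = -46035/1226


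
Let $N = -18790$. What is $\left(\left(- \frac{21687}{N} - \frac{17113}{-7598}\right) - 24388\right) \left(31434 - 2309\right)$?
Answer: $- \frac{5069644755801950}{7138321} \approx -7.102 \cdot 10^{8}$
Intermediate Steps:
$\left(\left(- \frac{21687}{N} - \frac{17113}{-7598}\right) - 24388\right) \left(31434 - 2309\right) = \left(\left(- \frac{21687}{-18790} - \frac{17113}{-7598}\right) - 24388\right) \left(31434 - 2309\right) = \left(\left(\left(-21687\right) \left(- \frac{1}{18790}\right) - - \frac{17113}{7598}\right) - 24388\right) 29125 = \left(\left(\frac{21687}{18790} + \frac{17113}{7598}\right) - 24388\right) 29125 = \left(\frac{121582774}{35691605} - 24388\right) 29125 = \left(- \frac{870325279966}{35691605}\right) 29125 = - \frac{5069644755801950}{7138321}$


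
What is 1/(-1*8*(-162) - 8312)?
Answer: -1/7016 ≈ -0.00014253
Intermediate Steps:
1/(-1*8*(-162) - 8312) = 1/(-8*(-162) - 8312) = 1/(1296 - 8312) = 1/(-7016) = -1/7016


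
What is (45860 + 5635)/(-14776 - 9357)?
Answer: -51495/24133 ≈ -2.1338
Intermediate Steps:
(45860 + 5635)/(-14776 - 9357) = 51495/(-24133) = 51495*(-1/24133) = -51495/24133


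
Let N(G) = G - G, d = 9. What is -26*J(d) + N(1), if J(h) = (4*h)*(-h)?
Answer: 8424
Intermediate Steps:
N(G) = 0
J(h) = -4*h**2
-26*J(d) + N(1) = -(-104)*9**2 + 0 = -(-104)*81 + 0 = -26*(-324) + 0 = 8424 + 0 = 8424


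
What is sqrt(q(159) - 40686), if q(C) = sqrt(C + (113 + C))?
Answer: sqrt(-40686 + sqrt(431)) ≈ 201.66*I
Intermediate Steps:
q(C) = sqrt(113 + 2*C)
sqrt(q(159) - 40686) = sqrt(sqrt(113 + 2*159) - 40686) = sqrt(sqrt(113 + 318) - 40686) = sqrt(sqrt(431) - 40686) = sqrt(-40686 + sqrt(431))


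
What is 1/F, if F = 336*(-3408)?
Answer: -1/1145088 ≈ -8.7329e-7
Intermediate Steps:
F = -1145088
1/F = 1/(-1145088) = -1/1145088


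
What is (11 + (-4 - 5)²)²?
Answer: 8464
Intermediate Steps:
(11 + (-4 - 5)²)² = (11 + (-9)²)² = (11 + 81)² = 92² = 8464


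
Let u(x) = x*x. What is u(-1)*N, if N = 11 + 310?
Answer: 321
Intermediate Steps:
N = 321
u(x) = x²
u(-1)*N = (-1)²*321 = 1*321 = 321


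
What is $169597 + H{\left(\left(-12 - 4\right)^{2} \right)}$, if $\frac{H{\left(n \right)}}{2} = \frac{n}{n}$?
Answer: $169599$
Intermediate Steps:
$H{\left(n \right)} = 2$ ($H{\left(n \right)} = 2 \frac{n}{n} = 2 \cdot 1 = 2$)
$169597 + H{\left(\left(-12 - 4\right)^{2} \right)} = 169597 + 2 = 169599$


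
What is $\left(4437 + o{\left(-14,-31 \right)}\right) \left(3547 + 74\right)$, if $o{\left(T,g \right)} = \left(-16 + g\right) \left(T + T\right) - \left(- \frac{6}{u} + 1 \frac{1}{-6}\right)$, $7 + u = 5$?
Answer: $\frac{41642707}{2} \approx 2.0821 \cdot 10^{7}$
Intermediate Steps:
$u = -2$ ($u = -7 + 5 = -2$)
$o{\left(T,g \right)} = - \frac{17}{6} + 2 T \left(-16 + g\right)$ ($o{\left(T,g \right)} = \left(-16 + g\right) \left(T + T\right) - \left(- \frac{6}{-2} + 1 \frac{1}{-6}\right) = \left(-16 + g\right) 2 T - \left(\left(-6\right) \left(- \frac{1}{2}\right) + 1 \left(- \frac{1}{6}\right)\right) = 2 T \left(-16 + g\right) - \left(3 - \frac{1}{6}\right) = 2 T \left(-16 + g\right) - \frac{17}{6} = - \frac{17}{6} + 2 T \left(-16 + g\right)$)
$\left(4437 + o{\left(-14,-31 \right)}\right) \left(3547 + 74\right) = \left(4437 - \left(- \frac{2671}{6} - 868\right)\right) \left(3547 + 74\right) = \left(4437 + \left(- \frac{17}{6} + 448 + 868\right)\right) 3621 = \left(4437 + \frac{7879}{6}\right) 3621 = \frac{34501}{6} \cdot 3621 = \frac{41642707}{2}$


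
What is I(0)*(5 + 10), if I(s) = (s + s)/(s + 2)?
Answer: 0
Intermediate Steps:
I(s) = 2*s/(2 + s) (I(s) = (2*s)/(2 + s) = 2*s/(2 + s))
I(0)*(5 + 10) = (2*0/(2 + 0))*(5 + 10) = (2*0/2)*15 = (2*0*(½))*15 = 0*15 = 0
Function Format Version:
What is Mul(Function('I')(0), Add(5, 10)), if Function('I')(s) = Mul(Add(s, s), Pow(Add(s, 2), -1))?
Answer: 0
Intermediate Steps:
Function('I')(s) = Mul(2, s, Pow(Add(2, s), -1)) (Function('I')(s) = Mul(Mul(2, s), Pow(Add(2, s), -1)) = Mul(2, s, Pow(Add(2, s), -1)))
Mul(Function('I')(0), Add(5, 10)) = Mul(Mul(2, 0, Pow(Add(2, 0), -1)), Add(5, 10)) = Mul(Mul(2, 0, Pow(2, -1)), 15) = Mul(Mul(2, 0, Rational(1, 2)), 15) = Mul(0, 15) = 0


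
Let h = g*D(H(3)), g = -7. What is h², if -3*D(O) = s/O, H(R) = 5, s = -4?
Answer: 784/225 ≈ 3.4844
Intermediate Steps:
D(O) = 4/(3*O) (D(O) = -(-4)/(3*O) = 4/(3*O))
h = -28/15 (h = -28/(3*5) = -7*4/15 = -28/15 ≈ -1.8667)
h² = (-28/15)² = 784/225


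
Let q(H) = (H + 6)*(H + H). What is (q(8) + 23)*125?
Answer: 30875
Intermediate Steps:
q(H) = 2*H*(6 + H) (q(H) = (6 + H)*(2*H) = 2*H*(6 + H))
(q(8) + 23)*125 = (2*8*(6 + 8) + 23)*125 = (2*8*14 + 23)*125 = (224 + 23)*125 = 247*125 = 30875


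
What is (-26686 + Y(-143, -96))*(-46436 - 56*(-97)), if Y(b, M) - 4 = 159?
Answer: 1087549092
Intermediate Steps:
Y(b, M) = 163 (Y(b, M) = 4 + 159 = 163)
(-26686 + Y(-143, -96))*(-46436 - 56*(-97)) = (-26686 + 163)*(-46436 - 56*(-97)) = -26523*(-46436 + 5432) = -26523*(-41004) = 1087549092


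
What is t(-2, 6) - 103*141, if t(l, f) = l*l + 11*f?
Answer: -14453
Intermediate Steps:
t(l, f) = l² + 11*f
t(-2, 6) - 103*141 = ((-2)² + 11*6) - 103*141 = (4 + 66) - 14523 = 70 - 14523 = -14453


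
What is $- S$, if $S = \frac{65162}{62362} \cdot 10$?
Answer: $- \frac{325810}{31181} \approx -10.449$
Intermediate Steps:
$S = \frac{325810}{31181}$ ($S = 65162 \cdot \frac{1}{62362} \cdot 10 = \frac{32581}{31181} \cdot 10 = \frac{325810}{31181} \approx 10.449$)
$- S = \left(-1\right) \frac{325810}{31181} = - \frac{325810}{31181}$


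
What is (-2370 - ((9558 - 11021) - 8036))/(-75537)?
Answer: -7129/75537 ≈ -0.094378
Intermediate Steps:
(-2370 - ((9558 - 11021) - 8036))/(-75537) = (-2370 - (-1463 - 8036))*(-1/75537) = (-2370 - 1*(-9499))*(-1/75537) = (-2370 + 9499)*(-1/75537) = 7129*(-1/75537) = -7129/75537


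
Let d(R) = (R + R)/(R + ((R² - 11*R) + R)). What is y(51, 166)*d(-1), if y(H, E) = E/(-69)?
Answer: 166/345 ≈ 0.48116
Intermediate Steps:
y(H, E) = -E/69 (y(H, E) = E*(-1/69) = -E/69)
d(R) = 2*R/(R² - 9*R) (d(R) = (2*R)/(R + (R² - 10*R)) = (2*R)/(R² - 9*R) = 2*R/(R² - 9*R))
y(51, 166)*d(-1) = (-1/69*166)*(2/(-9 - 1)) = -332/(69*(-10)) = -332*(-1)/(69*10) = -166/69*(-⅕) = 166/345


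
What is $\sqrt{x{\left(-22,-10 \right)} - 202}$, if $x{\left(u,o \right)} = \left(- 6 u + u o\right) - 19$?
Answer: $\sqrt{131} \approx 11.446$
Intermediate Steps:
$x{\left(u,o \right)} = -19 - 6 u + o u$ ($x{\left(u,o \right)} = \left(- 6 u + o u\right) - 19 = -19 - 6 u + o u$)
$\sqrt{x{\left(-22,-10 \right)} - 202} = \sqrt{\left(-19 - -132 - -220\right) - 202} = \sqrt{\left(-19 + 132 + 220\right) - 202} = \sqrt{333 - 202} = \sqrt{131}$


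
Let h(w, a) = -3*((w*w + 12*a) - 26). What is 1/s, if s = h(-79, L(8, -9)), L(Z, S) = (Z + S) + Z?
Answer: -1/18897 ≈ -5.2918e-5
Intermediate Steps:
L(Z, S) = S + 2*Z (L(Z, S) = (S + Z) + Z = S + 2*Z)
h(w, a) = 78 - 36*a - 3*w² (h(w, a) = -3*((w² + 12*a) - 26) = -3*(-26 + w² + 12*a) = 78 - 36*a - 3*w²)
s = -18897 (s = 78 - 36*(-9 + 2*8) - 3*(-79)² = 78 - 36*(-9 + 16) - 3*6241 = 78 - 36*7 - 18723 = 78 - 252 - 18723 = -18897)
1/s = 1/(-18897) = -1/18897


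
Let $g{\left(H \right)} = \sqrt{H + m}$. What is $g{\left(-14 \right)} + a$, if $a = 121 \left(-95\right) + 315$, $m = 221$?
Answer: $-11180 + 3 \sqrt{23} \approx -11166.0$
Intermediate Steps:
$a = -11180$ ($a = -11495 + 315 = -11180$)
$g{\left(H \right)} = \sqrt{221 + H}$ ($g{\left(H \right)} = \sqrt{H + 221} = \sqrt{221 + H}$)
$g{\left(-14 \right)} + a = \sqrt{221 - 14} - 11180 = \sqrt{207} - 11180 = 3 \sqrt{23} - 11180 = -11180 + 3 \sqrt{23}$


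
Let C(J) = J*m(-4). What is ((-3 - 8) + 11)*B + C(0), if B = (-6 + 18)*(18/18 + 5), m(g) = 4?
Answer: 0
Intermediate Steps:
C(J) = 4*J (C(J) = J*4 = 4*J)
B = 72 (B = 12*(18*(1/18) + 5) = 12*(1 + 5) = 12*6 = 72)
((-3 - 8) + 11)*B + C(0) = ((-3 - 8) + 11)*72 + 4*0 = (-11 + 11)*72 + 0 = 0*72 + 0 = 0 + 0 = 0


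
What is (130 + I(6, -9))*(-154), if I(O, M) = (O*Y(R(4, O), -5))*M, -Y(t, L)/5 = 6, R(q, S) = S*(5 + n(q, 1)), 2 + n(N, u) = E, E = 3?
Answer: -269500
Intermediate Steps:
n(N, u) = 1 (n(N, u) = -2 + 3 = 1)
R(q, S) = 6*S (R(q, S) = S*(5 + 1) = S*6 = 6*S)
Y(t, L) = -30 (Y(t, L) = -5*6 = -30)
I(O, M) = -30*M*O (I(O, M) = (O*(-30))*M = (-30*O)*M = -30*M*O)
(130 + I(6, -9))*(-154) = (130 - 30*(-9)*6)*(-154) = (130 + 1620)*(-154) = 1750*(-154) = -269500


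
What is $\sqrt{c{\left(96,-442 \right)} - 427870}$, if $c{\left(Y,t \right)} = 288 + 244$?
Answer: $3 i \sqrt{47482} \approx 653.71 i$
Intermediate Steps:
$c{\left(Y,t \right)} = 532$
$\sqrt{c{\left(96,-442 \right)} - 427870} = \sqrt{532 - 427870} = \sqrt{-427338} = 3 i \sqrt{47482}$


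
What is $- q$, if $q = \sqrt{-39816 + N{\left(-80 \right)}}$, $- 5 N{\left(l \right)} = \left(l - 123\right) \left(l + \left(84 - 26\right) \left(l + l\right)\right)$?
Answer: $- 42 i \sqrt{238} \approx - 647.94 i$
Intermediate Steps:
$N{\left(l \right)} = - \frac{117 l \left(-123 + l\right)}{5}$ ($N{\left(l \right)} = - \frac{\left(l - 123\right) \left(l + \left(84 - 26\right) \left(l + l\right)\right)}{5} = - \frac{\left(-123 + l\right) \left(l + 58 \cdot 2 l\right)}{5} = - \frac{\left(-123 + l\right) \left(l + 116 l\right)}{5} = - \frac{\left(-123 + l\right) 117 l}{5} = - \frac{117 l \left(-123 + l\right)}{5}$)
$q = 42 i \sqrt{238}$ ($q = \sqrt{-39816 + \frac{117}{5} \left(-80\right) \left(123 - -80\right)} = \sqrt{-39816 + \frac{117}{5} \left(-80\right) \left(123 + 80\right)} = \sqrt{-39816 + \frac{117}{5} \left(-80\right) 203} = \sqrt{-39816 - 380016} = \sqrt{-419832} = 42 i \sqrt{238} \approx 647.94 i$)
$- q = - 42 i \sqrt{238}$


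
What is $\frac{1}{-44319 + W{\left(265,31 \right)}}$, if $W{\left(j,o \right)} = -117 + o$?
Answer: $- \frac{1}{44405} \approx -2.252 \cdot 10^{-5}$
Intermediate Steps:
$\frac{1}{-44319 + W{\left(265,31 \right)}} = \frac{1}{-44319 + \left(-117 + 31\right)} = \frac{1}{-44319 - 86} = \frac{1}{-44405} = - \frac{1}{44405}$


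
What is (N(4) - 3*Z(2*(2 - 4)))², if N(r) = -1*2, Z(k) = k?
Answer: 100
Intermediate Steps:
N(r) = -2
(N(4) - 3*Z(2*(2 - 4)))² = (-2 - 6*(2 - 4))² = (-2 - 6*(-2))² = (-2 - 3*(-4))² = (-2 + 12)² = 10² = 100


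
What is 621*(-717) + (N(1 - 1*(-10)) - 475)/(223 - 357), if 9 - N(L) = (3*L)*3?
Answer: -59663873/134 ≈ -4.4525e+5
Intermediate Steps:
N(L) = 9 - 9*L (N(L) = 9 - 3*L*3 = 9 - 9*L)
621*(-717) + (N(1 - 1*(-10)) - 475)/(223 - 357) = 621*(-717) + ((9 - 9*(1 - 1*(-10))) - 475)/(223 - 357) = -445257 + ((9 - 9*(1 + 10)) - 475)/(-134) = -445257 + ((9 - 9*11) - 475)*(-1/134) = -445257 + ((9 - 99) - 475)*(-1/134) = -445257 + (-90 - 475)*(-1/134) = -445257 - 565*(-1/134) = -445257 + 565/134 = -59663873/134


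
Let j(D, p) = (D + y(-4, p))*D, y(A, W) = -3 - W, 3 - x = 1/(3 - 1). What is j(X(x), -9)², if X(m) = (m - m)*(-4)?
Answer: 0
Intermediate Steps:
x = 5/2 (x = 3 - 1/(3 - 1) = 3 - 1/2 = 3 - 1*½ = 3 - ½ = 5/2 ≈ 2.5000)
X(m) = 0 (X(m) = 0*(-4) = 0)
j(D, p) = D*(-3 + D - p) (j(D, p) = (D + (-3 - p))*D = (-3 + D - p)*D = D*(-3 + D - p))
j(X(x), -9)² = (0*(-3 + 0 - 1*(-9)))² = (0*(-3 + 0 + 9))² = (0*6)² = 0² = 0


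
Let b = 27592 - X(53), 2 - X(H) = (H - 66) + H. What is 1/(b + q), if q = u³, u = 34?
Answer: 1/66934 ≈ 1.4940e-5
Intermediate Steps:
q = 39304 (q = 34³ = 39304)
X(H) = 68 - 2*H (X(H) = 2 - ((H - 66) + H) = 2 - ((-66 + H) + H) = 2 - (-66 + 2*H) = 2 + (66 - 2*H) = 68 - 2*H)
b = 27630 (b = 27592 - (68 - 2*53) = 27592 - (68 - 106) = 27592 - 1*(-38) = 27592 + 38 = 27630)
1/(b + q) = 1/(27630 + 39304) = 1/66934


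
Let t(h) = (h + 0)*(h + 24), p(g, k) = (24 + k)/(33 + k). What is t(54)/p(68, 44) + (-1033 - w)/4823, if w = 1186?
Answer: 55859420/11713 ≈ 4769.0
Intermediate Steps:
p(g, k) = (24 + k)/(33 + k)
t(h) = h*(24 + h)
t(54)/p(68, 44) + (-1033 - w)/4823 = (54*(24 + 54))/(((24 + 44)/(33 + 44))) + (-1033 - 1*1186)/4823 = (54*78)/((68/77)) + (-1033 - 1186)*(1/4823) = 4212/(((1/77)*68)) - 2219*1/4823 = 4212/(68/77) - 317/689 = 4212*(77/68) - 317/689 = 81081/17 - 317/689 = 55859420/11713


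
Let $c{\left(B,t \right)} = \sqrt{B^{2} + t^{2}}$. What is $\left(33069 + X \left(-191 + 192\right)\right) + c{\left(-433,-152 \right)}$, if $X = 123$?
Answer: $33192 + \sqrt{210593} \approx 33651.0$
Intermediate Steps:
$\left(33069 + X \left(-191 + 192\right)\right) + c{\left(-433,-152 \right)} = \left(33069 + 123 \left(-191 + 192\right)\right) + \sqrt{\left(-433\right)^{2} + \left(-152\right)^{2}} = \left(33069 + 123 \cdot 1\right) + \sqrt{187489 + 23104} = \left(33069 + 123\right) + \sqrt{210593} = 33192 + \sqrt{210593}$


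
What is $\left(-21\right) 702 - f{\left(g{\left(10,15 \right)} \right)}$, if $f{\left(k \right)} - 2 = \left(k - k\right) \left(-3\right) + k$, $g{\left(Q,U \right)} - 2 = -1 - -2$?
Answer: $-14747$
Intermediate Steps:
$g{\left(Q,U \right)} = 3$ ($g{\left(Q,U \right)} = 2 - -1 = 2 + \left(-1 + 2\right) = 2 + 1 = 3$)
$f{\left(k \right)} = 2 + k$ ($f{\left(k \right)} = 2 + \left(\left(k - k\right) \left(-3\right) + k\right) = 2 + \left(0 \left(-3\right) + k\right) = 2 + \left(0 + k\right) = 2 + k$)
$\left(-21\right) 702 - f{\left(g{\left(10,15 \right)} \right)} = \left(-21\right) 702 - \left(2 + 3\right) = -14742 - 5 = -14747$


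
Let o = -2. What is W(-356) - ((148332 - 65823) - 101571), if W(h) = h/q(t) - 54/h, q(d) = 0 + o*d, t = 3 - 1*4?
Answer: 3361379/178 ≈ 18884.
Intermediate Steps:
t = -1 (t = 3 - 4 = -1)
q(d) = -2*d (q(d) = 0 - 2*d = -2*d)
W(h) = h/2 - 54/h (W(h) = h/((-2*(-1))) - 54/h = h/2 - 54/h)
W(-356) - ((148332 - 65823) - 101571) = ((½)*(-356) - 54/(-356)) - ((148332 - 65823) - 101571) = (-178 - 54*(-1/356)) - (82509 - 101571) = (-178 + 27/178) - 1*(-19062) = -31657/178 + 19062 = 3361379/178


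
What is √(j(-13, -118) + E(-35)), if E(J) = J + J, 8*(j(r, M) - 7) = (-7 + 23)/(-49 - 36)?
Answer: I*√455345/85 ≈ 7.9387*I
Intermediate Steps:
j(r, M) = 593/85 (j(r, M) = 7 + ((-7 + 23)/(-49 - 36))/8 = 7 + (16/(-85))/8 = 7 + (16*(-1/85))/8 = 7 + (⅛)*(-16/85) = 7 - 2/85 = 593/85)
E(J) = 2*J
√(j(-13, -118) + E(-35)) = √(593/85 + 2*(-35)) = √(593/85 - 70) = √(-5357/85) = I*√455345/85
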